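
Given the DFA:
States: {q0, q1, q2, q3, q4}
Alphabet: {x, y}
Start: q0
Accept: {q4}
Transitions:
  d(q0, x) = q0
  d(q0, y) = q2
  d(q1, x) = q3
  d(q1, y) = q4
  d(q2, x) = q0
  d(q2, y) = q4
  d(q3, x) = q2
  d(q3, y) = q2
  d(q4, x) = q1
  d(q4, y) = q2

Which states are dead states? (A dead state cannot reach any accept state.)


Forward reachability from each state:
  q0 -> reaches accept state q4 (live)
  q1 -> reaches accept state q4 (live)
  q2 -> reaches accept state q4 (live)
  q3 -> reaches accept state q4 (live)
  q4 -> reaches accept state q4 (live)

None (all states can reach an accept state)


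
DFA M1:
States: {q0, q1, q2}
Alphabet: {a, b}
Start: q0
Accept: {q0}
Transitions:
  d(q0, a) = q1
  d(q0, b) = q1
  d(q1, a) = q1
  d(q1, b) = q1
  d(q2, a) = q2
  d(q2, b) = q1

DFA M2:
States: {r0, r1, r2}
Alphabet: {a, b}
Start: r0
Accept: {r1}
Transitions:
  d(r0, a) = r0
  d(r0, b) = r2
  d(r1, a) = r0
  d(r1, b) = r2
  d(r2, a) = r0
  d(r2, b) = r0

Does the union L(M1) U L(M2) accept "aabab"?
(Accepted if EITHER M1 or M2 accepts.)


M1: final=q1 accepted=False
M2: final=r2 accepted=False

No, union rejects (neither accepts)


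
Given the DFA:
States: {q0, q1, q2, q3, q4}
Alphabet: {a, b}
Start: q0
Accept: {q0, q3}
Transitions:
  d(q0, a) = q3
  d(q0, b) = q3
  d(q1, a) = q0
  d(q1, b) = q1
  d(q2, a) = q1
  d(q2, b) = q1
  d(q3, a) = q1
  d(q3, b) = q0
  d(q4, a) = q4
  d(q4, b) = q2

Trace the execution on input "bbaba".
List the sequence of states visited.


Input: bbaba
d(q0, b) = q3
d(q3, b) = q0
d(q0, a) = q3
d(q3, b) = q0
d(q0, a) = q3


q0 -> q3 -> q0 -> q3 -> q0 -> q3


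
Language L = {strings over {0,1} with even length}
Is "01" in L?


length = 2; 2 mod 2 = 0

Yes, "01" is in L


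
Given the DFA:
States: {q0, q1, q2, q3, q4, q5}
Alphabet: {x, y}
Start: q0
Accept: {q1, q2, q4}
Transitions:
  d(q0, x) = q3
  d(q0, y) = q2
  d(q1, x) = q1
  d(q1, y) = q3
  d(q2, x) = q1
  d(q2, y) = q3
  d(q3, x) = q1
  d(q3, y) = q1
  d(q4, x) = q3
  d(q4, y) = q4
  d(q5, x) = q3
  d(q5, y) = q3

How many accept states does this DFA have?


Accept states listed: {q1, q2, q4}
Counting: q1(1) q2(2) q4(3)

3


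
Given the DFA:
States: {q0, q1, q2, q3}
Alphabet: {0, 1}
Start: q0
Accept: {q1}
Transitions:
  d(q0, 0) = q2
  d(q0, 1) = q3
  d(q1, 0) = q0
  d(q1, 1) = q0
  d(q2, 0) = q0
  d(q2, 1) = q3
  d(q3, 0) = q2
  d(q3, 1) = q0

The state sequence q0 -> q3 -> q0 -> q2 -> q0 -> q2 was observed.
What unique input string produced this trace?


Trace back each transition to find the symbol:
  q0 --[1]--> q3
  q3 --[1]--> q0
  q0 --[0]--> q2
  q2 --[0]--> q0
  q0 --[0]--> q2

"11000"


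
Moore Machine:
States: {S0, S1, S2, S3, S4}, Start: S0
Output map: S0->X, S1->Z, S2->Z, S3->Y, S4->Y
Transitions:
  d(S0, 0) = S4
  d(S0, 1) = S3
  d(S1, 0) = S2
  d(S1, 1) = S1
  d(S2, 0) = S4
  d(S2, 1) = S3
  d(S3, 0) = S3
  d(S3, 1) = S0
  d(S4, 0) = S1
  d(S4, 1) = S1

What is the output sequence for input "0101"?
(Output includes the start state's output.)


Start: S0 (output X)
  --0--> S4 (output Y)
  --1--> S1 (output Z)
  --0--> S2 (output Z)
  --1--> S3 (output Y)

"XYZZY"


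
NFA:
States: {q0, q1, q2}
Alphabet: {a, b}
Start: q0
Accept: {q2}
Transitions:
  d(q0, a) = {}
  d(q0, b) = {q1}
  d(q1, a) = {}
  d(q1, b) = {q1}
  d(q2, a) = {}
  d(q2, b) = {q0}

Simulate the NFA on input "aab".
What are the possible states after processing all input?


Start: {q0}
  --a--> {}
  --a--> {}
  --b--> {}

{} (empty set, no valid transitions)


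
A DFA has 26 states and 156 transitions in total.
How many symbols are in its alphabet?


Each state has exactly one transition per symbol.
|alphabet| = transitions / states = 156 / 26 = 6

6


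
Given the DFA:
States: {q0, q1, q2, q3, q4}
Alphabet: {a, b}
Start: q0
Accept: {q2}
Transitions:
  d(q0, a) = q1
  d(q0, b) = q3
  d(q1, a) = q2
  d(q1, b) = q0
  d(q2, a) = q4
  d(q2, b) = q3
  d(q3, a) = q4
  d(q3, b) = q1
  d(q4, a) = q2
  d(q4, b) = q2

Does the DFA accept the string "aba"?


Trace: q0 -> q1 -> q0 -> q1
Final state: q1
Accept states: {q2}

No, rejected (final state q1 is not an accept state)


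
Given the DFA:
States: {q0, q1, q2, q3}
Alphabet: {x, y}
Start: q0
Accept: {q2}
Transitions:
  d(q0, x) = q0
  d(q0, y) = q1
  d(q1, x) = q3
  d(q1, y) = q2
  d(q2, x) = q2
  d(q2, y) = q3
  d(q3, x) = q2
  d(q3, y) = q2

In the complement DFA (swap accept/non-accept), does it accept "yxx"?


Trace: q0 -> q1 -> q3 -> q2
Final: q2
Original accept: {q2}
Complement: q2 is in original accept

No, complement rejects (original accepts)


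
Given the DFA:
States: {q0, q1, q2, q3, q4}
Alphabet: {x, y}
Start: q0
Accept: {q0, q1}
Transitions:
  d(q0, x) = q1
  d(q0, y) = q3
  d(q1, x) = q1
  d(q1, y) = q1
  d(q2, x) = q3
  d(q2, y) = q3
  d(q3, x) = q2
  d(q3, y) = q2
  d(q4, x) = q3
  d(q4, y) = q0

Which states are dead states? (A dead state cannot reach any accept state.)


Forward reachability from each state:
  q0 -> reaches accept state q0 (live)
  q1 -> reaches accept state q1 (live)
  q2 -> reaches {q2, q3}, no accept state (dead)
  q3 -> reaches {q2, q3}, no accept state (dead)
  q4 -> reaches accept state q0 (live)

{q2, q3}


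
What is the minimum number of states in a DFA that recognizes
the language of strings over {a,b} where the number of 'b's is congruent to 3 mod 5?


States track (count of 'b') mod 5.
Need 5 states: one per remainder 0..4; accept = remainder 3.

5


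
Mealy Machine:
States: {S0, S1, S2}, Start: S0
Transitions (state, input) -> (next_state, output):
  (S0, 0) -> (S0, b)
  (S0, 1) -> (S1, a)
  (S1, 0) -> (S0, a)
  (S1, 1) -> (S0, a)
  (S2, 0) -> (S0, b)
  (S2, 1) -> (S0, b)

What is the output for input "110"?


Step-by-step:
  (S0, 1) -> (S1, a)
  (S1, 1) -> (S0, a)
  (S0, 0) -> (S0, b)

"aab"


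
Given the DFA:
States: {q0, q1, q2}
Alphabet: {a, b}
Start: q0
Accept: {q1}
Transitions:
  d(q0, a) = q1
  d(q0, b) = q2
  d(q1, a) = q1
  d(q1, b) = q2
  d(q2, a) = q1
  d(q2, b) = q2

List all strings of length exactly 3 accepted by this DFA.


All strings of length 3: 8 total
Accepted: 4

"aaa", "aba", "baa", "bba"


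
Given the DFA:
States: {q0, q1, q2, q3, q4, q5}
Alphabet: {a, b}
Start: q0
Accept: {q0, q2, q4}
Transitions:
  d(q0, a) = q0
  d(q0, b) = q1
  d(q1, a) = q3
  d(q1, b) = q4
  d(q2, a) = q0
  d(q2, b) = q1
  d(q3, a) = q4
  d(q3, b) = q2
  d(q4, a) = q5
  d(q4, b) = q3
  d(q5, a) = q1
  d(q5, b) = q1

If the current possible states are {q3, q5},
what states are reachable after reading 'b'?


Apply transition on 'b' from each current state:
  d(q3, b) = q2
  d(q5, b) = q1

{q1, q2}


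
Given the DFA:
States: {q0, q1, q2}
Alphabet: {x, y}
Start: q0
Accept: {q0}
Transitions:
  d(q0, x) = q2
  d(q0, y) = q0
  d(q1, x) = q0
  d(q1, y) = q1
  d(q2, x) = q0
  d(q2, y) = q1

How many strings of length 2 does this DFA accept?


Enumerating all length-2 strings:
  "xx" -> q0 [accept]
  "xy" -> q1 [reject]
  "yx" -> q2 [reject]
  "yy" -> q0 [accept]

2 out of 4


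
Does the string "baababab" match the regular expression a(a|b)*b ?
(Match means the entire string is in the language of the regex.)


|string| = 8; first = 'b'; last = 'b'

No, "baababab" does not match a(a|b)*b


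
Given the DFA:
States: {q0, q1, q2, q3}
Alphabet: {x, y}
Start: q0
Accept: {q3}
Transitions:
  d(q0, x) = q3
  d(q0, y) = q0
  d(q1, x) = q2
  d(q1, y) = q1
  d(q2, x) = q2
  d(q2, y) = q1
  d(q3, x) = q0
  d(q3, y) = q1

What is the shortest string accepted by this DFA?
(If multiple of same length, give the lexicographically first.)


BFS by string length (lex-first path to each state shown):
  len 0: q0<-""
  len 1: q0<-"y", q3<-"x"
Found accept state at length 1.

"x"


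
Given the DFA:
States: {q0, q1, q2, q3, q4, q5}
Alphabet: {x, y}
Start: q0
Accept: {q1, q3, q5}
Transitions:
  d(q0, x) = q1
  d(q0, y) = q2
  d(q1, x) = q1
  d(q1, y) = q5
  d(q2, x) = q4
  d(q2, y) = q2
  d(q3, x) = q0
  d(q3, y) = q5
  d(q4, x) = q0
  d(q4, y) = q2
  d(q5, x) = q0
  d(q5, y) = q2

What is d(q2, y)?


Looking up transition d(q2, y)

q2


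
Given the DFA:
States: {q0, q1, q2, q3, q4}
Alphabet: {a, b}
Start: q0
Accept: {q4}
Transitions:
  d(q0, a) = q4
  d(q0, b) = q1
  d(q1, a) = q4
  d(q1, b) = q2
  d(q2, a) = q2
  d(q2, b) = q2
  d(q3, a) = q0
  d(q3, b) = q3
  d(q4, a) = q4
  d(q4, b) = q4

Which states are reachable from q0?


BFS from q0:
  layer 0: {q0}
  layer 1: {q1, q4}
  layer 2: {q2}

{q0, q1, q2, q4}


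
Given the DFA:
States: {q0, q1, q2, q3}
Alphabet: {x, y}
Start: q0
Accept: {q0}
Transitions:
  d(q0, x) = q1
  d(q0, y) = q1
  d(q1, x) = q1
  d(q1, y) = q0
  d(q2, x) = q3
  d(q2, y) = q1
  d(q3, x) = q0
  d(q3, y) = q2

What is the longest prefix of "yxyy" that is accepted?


Run the DFA, marking each prefix where the state is accepting:
  "" -> q0 [accept]
  "y" -> q1 [reject]
  "yx" -> q1 [reject]
  "yxy" -> q0 [accept]
  "yxyy" -> q1 [reject]

"yxy"


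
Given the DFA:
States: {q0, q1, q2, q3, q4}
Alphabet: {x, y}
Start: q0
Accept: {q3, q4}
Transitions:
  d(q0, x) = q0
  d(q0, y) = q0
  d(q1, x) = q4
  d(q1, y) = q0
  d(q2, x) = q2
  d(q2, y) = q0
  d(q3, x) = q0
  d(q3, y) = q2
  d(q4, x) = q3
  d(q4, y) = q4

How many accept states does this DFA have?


Accept states listed: {q3, q4}
Counting: q3(1) q4(2)

2


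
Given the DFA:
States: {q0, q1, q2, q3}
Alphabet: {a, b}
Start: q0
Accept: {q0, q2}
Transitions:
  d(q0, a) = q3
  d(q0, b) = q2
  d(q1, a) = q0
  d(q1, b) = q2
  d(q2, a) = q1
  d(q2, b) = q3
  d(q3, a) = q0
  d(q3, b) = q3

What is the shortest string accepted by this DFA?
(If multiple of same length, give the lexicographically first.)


BFS by string length (lex-first path to each state shown):
  len 0: q0<-""
Found accept state at length 0.

"" (empty string)


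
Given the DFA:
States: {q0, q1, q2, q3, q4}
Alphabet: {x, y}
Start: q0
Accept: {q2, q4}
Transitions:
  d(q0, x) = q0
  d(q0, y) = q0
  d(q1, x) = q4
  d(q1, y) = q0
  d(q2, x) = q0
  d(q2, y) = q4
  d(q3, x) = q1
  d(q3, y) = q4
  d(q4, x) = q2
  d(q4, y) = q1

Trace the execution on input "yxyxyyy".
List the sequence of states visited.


Input: yxyxyyy
d(q0, y) = q0
d(q0, x) = q0
d(q0, y) = q0
d(q0, x) = q0
d(q0, y) = q0
d(q0, y) = q0
d(q0, y) = q0


q0 -> q0 -> q0 -> q0 -> q0 -> q0 -> q0 -> q0


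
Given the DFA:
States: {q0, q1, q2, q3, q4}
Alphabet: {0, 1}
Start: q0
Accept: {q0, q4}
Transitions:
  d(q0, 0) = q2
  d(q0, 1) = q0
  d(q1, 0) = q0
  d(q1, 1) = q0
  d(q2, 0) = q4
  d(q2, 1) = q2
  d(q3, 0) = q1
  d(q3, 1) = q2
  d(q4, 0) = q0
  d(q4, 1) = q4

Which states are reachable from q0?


BFS from q0:
  layer 0: {q0}
  layer 1: {q2}
  layer 2: {q4}

{q0, q2, q4}


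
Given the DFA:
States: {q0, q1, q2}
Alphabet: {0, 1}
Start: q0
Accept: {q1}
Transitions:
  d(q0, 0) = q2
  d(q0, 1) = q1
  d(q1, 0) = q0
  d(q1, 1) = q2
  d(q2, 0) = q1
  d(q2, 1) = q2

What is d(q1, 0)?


Looking up transition d(q1, 0)

q0


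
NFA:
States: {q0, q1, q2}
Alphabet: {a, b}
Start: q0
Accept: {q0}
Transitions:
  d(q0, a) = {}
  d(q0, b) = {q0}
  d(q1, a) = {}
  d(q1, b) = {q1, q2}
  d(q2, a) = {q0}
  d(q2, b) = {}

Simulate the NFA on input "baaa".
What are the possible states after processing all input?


Start: {q0}
  --b--> {q0}
  --a--> {}
  --a--> {}
  --a--> {}

{} (empty set, no valid transitions)


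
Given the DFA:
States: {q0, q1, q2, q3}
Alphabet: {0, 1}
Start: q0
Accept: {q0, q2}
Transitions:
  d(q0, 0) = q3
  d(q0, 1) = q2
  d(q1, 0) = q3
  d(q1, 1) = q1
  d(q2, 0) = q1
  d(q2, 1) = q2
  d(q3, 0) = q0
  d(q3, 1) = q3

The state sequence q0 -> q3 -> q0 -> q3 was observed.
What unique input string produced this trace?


Trace back each transition to find the symbol:
  q0 --[0]--> q3
  q3 --[0]--> q0
  q0 --[0]--> q3

"000"


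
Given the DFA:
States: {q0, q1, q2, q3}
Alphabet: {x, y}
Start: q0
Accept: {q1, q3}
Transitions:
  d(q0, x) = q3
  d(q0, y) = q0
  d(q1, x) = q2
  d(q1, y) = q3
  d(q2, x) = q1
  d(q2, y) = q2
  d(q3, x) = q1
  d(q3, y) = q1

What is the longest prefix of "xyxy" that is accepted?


Run the DFA, marking each prefix where the state is accepting:
  "" -> q0 [reject]
  "x" -> q3 [accept]
  "xy" -> q1 [accept]
  "xyx" -> q2 [reject]
  "xyxy" -> q2 [reject]

"xy"


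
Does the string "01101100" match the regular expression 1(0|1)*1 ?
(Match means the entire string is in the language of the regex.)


|string| = 8; first = '0'; last = '0'

No, "01101100" does not match 1(0|1)*1


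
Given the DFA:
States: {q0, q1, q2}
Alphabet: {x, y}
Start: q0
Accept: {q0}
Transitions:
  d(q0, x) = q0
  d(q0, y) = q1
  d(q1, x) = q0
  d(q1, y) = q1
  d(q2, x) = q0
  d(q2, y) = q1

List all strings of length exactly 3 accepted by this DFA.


All strings of length 3: 8 total
Accepted: 4

"xxx", "xyx", "yxx", "yyx"


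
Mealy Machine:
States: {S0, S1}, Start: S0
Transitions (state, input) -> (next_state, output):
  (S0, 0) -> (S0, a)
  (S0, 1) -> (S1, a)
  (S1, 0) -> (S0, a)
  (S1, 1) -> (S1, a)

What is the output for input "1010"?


Step-by-step:
  (S0, 1) -> (S1, a)
  (S1, 0) -> (S0, a)
  (S0, 1) -> (S1, a)
  (S1, 0) -> (S0, a)

"aaaa"


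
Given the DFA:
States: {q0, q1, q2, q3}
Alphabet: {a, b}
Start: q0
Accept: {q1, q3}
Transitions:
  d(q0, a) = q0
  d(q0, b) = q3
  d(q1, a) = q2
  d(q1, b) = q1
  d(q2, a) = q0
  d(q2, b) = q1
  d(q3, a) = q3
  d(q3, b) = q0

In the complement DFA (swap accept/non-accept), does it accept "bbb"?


Trace: q0 -> q3 -> q0 -> q3
Final: q3
Original accept: {q1, q3}
Complement: q3 is in original accept

No, complement rejects (original accepts)


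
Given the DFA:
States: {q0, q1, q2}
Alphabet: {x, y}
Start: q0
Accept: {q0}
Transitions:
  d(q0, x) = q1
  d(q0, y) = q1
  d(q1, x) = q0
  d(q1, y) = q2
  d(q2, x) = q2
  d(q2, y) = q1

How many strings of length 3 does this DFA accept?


Enumerating all length-3 strings:
  "xxx" -> q1 [reject]
  "xxy" -> q1 [reject]
  "xyx" -> q2 [reject]
  "xyy" -> q1 [reject]
  "yxx" -> q1 [reject]
  "yxy" -> q1 [reject]
  "yyx" -> q2 [reject]
  "yyy" -> q1 [reject]

0 out of 8


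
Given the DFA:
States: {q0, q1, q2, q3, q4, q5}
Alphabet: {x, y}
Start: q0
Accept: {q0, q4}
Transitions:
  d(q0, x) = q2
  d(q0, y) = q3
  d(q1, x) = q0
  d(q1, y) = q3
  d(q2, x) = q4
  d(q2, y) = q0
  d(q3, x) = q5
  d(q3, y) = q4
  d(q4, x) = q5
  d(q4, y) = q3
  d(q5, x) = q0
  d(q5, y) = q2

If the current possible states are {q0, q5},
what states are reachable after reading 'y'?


Apply transition on 'y' from each current state:
  d(q0, y) = q3
  d(q5, y) = q2

{q2, q3}


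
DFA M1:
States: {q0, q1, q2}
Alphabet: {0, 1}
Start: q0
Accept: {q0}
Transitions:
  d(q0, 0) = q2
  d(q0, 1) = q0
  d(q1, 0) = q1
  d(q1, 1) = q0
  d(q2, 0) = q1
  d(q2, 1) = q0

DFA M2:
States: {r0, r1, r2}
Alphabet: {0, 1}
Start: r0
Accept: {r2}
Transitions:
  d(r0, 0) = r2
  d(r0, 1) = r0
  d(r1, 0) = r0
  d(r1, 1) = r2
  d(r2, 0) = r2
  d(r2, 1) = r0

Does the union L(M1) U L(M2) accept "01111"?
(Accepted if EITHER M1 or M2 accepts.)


M1: final=q0 accepted=True
M2: final=r0 accepted=False

Yes, union accepts


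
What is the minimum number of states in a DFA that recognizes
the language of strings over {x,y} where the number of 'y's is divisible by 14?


States track (count of 'y') mod 14.
Need 14 states: one per remainder 0..13; accept = remainder 0.

14


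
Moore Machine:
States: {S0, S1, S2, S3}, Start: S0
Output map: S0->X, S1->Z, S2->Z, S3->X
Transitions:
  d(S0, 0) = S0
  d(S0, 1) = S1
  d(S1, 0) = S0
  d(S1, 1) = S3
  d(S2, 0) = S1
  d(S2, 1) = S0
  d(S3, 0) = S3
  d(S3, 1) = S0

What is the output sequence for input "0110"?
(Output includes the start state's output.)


Start: S0 (output X)
  --0--> S0 (output X)
  --1--> S1 (output Z)
  --1--> S3 (output X)
  --0--> S3 (output X)

"XXZXX"


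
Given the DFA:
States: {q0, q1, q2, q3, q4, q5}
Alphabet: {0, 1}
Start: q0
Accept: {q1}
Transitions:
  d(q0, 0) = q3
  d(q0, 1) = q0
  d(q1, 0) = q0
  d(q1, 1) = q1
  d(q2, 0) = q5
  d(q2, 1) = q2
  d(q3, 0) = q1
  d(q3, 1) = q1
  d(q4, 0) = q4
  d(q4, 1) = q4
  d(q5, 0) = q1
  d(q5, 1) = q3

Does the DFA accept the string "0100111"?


Trace: q0 -> q3 -> q1 -> q0 -> q3 -> q1 -> q1 -> q1
Final state: q1
Accept states: {q1}

Yes, accepted (final state q1 is an accept state)


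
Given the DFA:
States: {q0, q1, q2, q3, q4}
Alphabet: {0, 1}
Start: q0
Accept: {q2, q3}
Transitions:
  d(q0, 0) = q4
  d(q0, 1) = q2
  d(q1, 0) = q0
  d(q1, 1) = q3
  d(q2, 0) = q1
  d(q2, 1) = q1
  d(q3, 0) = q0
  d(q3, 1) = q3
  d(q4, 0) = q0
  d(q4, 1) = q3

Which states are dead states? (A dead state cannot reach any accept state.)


Forward reachability from each state:
  q0 -> reaches accept state q2 (live)
  q1 -> reaches accept state q2 (live)
  q2 -> reaches accept state q2 (live)
  q3 -> reaches accept state q2 (live)
  q4 -> reaches accept state q2 (live)

None (all states can reach an accept state)


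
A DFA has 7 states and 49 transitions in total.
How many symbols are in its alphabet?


Each state has exactly one transition per symbol.
|alphabet| = transitions / states = 49 / 7 = 7

7


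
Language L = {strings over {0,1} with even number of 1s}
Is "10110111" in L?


count('1') = 6; 6 mod 2 = 0

Yes, "10110111" is in L


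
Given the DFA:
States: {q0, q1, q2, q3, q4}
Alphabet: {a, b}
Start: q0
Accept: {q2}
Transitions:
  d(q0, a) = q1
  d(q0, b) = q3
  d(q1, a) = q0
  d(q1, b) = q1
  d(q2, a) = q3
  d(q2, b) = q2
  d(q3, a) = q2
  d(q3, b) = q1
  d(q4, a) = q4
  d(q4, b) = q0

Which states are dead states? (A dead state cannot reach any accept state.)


Forward reachability from each state:
  q0 -> reaches accept state q2 (live)
  q1 -> reaches accept state q2 (live)
  q2 -> reaches accept state q2 (live)
  q3 -> reaches accept state q2 (live)
  q4 -> reaches accept state q2 (live)

None (all states can reach an accept state)


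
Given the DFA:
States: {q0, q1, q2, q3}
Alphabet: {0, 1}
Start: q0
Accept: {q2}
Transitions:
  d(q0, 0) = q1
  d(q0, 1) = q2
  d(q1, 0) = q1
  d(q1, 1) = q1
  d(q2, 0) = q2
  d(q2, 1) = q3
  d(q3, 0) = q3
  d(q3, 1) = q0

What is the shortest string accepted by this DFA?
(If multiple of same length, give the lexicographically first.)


BFS by string length (lex-first path to each state shown):
  len 0: q0<-""
  len 1: q1<-"0", q2<-"1"
Found accept state at length 1.

"1"


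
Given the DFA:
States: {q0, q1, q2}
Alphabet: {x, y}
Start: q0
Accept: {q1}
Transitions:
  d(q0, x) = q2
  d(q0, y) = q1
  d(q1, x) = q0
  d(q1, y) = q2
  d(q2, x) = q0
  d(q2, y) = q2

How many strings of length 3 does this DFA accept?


Enumerating all length-3 strings:
  "xxx" -> q2 [reject]
  "xxy" -> q1 [accept]
  "xyx" -> q0 [reject]
  "xyy" -> q2 [reject]
  "yxx" -> q2 [reject]
  "yxy" -> q1 [accept]
  "yyx" -> q0 [reject]
  "yyy" -> q2 [reject]

2 out of 8


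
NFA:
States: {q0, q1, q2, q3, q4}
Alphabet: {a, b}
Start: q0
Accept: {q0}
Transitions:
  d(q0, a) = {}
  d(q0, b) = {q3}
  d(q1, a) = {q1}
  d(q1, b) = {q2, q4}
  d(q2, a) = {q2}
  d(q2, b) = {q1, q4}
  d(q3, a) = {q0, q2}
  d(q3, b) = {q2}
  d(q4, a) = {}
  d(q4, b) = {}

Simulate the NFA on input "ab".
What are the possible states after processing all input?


Start: {q0}
  --a--> {}
  --b--> {}

{} (empty set, no valid transitions)


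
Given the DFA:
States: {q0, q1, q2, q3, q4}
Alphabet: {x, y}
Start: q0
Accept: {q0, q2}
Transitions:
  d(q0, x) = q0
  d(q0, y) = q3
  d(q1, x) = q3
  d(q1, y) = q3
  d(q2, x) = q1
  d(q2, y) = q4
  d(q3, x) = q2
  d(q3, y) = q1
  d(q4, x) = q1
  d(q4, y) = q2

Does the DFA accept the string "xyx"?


Trace: q0 -> q0 -> q3 -> q2
Final state: q2
Accept states: {q0, q2}

Yes, accepted (final state q2 is an accept state)


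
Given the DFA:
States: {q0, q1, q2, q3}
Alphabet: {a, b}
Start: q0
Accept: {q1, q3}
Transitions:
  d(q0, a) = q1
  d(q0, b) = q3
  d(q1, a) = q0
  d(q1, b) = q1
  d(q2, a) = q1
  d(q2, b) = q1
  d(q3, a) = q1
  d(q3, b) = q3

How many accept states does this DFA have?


Accept states listed: {q1, q3}
Counting: q1(1) q3(2)

2


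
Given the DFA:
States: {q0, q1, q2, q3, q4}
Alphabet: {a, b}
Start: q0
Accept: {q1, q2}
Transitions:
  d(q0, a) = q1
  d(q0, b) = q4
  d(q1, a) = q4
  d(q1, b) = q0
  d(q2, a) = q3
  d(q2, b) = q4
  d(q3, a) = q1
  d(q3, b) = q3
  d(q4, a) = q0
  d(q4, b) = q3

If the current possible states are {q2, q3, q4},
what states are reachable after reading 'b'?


Apply transition on 'b' from each current state:
  d(q2, b) = q4
  d(q3, b) = q3
  d(q4, b) = q3

{q3, q4}


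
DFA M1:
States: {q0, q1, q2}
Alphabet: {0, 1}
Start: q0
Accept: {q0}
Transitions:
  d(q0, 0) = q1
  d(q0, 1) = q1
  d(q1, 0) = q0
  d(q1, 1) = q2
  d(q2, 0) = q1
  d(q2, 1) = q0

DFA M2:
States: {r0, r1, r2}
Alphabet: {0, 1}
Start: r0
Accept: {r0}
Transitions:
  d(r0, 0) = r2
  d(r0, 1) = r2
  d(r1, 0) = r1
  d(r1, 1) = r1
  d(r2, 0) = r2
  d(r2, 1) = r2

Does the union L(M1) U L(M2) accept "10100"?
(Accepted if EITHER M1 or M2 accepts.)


M1: final=q1 accepted=False
M2: final=r2 accepted=False

No, union rejects (neither accepts)


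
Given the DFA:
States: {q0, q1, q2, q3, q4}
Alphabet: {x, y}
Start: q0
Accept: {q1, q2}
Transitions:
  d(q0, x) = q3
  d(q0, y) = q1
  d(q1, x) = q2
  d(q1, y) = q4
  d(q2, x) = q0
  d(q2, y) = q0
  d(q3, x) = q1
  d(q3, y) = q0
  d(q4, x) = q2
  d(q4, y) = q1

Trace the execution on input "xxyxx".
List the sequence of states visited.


Input: xxyxx
d(q0, x) = q3
d(q3, x) = q1
d(q1, y) = q4
d(q4, x) = q2
d(q2, x) = q0


q0 -> q3 -> q1 -> q4 -> q2 -> q0


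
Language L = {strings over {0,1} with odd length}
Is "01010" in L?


length = 5; 5 mod 2 = 1

Yes, "01010" is in L


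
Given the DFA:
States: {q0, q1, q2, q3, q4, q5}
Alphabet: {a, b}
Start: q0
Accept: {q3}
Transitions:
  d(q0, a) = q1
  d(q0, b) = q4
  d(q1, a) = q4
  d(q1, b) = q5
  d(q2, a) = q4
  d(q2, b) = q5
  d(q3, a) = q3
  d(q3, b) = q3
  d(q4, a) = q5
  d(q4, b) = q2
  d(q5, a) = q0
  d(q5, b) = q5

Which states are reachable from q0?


BFS from q0:
  layer 0: {q0}
  layer 1: {q1, q4}
  layer 2: {q2, q5}

{q0, q1, q2, q4, q5}


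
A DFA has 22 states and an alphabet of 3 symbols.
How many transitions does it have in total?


Each state has exactly one transition per symbol.
22 * 3 = 66

66


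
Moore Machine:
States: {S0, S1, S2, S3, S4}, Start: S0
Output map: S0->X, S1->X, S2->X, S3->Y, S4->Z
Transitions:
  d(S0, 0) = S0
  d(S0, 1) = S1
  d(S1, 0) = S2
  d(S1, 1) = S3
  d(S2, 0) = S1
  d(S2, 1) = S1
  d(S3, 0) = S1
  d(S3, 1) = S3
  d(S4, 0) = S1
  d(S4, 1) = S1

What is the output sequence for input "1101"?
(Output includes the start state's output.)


Start: S0 (output X)
  --1--> S1 (output X)
  --1--> S3 (output Y)
  --0--> S1 (output X)
  --1--> S3 (output Y)

"XXYXY"


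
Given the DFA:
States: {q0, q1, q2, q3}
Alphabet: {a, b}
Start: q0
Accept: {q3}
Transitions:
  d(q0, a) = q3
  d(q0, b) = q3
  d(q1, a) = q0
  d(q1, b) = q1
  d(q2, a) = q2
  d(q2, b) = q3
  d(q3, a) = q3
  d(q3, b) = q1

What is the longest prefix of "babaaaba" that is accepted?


Run the DFA, marking each prefix where the state is accepting:
  "" -> q0 [reject]
  "b" -> q3 [accept]
  "ba" -> q3 [accept]
  "bab" -> q1 [reject]
  "baba" -> q0 [reject]
  "babaa" -> q3 [accept]
  "babaaa" -> q3 [accept]
  "babaaab" -> q1 [reject]
  "babaaaba" -> q0 [reject]

"babaaa"


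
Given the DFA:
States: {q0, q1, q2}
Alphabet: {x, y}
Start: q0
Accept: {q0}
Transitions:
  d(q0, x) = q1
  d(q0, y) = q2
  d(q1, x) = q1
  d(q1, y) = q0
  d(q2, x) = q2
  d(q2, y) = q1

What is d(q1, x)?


Looking up transition d(q1, x)

q1


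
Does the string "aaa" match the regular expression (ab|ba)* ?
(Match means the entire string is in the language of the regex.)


|string| = 3; first = 'a'; last = 'a'

No, "aaa" does not match (ab|ba)*


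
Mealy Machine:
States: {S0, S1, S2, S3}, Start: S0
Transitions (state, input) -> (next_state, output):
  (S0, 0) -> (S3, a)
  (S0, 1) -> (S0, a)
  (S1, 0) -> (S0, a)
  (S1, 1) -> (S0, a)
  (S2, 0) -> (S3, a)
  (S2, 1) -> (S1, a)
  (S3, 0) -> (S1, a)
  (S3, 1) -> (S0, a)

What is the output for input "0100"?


Step-by-step:
  (S0, 0) -> (S3, a)
  (S3, 1) -> (S0, a)
  (S0, 0) -> (S3, a)
  (S3, 0) -> (S1, a)

"aaaa"


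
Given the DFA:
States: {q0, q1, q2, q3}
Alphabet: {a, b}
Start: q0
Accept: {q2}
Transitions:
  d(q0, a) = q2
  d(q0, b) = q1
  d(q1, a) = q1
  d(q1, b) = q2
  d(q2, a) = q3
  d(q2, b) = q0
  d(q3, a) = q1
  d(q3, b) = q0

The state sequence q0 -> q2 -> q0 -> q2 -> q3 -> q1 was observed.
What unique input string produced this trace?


Trace back each transition to find the symbol:
  q0 --[a]--> q2
  q2 --[b]--> q0
  q0 --[a]--> q2
  q2 --[a]--> q3
  q3 --[a]--> q1

"abaaa"


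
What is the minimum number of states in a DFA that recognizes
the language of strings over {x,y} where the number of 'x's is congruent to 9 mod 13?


States track (count of 'x') mod 13.
Need 13 states: one per remainder 0..12; accept = remainder 9.

13


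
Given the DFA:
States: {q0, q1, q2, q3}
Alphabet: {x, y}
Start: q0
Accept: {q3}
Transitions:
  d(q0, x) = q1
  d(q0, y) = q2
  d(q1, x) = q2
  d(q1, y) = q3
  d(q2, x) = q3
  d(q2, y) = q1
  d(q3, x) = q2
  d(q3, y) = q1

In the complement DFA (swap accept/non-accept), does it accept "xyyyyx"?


Trace: q0 -> q1 -> q3 -> q1 -> q3 -> q1 -> q2
Final: q2
Original accept: {q3}
Complement: q2 is not in original accept

Yes, complement accepts (original rejects)


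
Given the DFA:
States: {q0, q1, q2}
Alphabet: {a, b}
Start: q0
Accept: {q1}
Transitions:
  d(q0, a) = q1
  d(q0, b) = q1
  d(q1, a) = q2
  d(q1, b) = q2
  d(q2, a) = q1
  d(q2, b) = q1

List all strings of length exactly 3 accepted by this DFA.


All strings of length 3: 8 total
Accepted: 8

"aaa", "aab", "aba", "abb", "baa", "bab", "bba", "bbb"


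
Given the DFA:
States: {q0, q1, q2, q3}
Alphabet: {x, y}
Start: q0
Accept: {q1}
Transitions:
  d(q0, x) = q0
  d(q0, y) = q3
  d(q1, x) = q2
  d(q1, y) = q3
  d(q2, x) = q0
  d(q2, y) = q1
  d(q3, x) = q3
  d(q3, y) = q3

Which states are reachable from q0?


BFS from q0:
  layer 0: {q0}
  layer 1: {q3}

{q0, q3}


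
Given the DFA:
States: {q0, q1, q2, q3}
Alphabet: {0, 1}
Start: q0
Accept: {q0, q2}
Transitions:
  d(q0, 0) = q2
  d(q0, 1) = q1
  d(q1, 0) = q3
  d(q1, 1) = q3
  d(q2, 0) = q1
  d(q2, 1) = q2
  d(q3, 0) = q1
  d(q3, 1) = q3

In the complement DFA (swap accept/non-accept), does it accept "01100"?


Trace: q0 -> q2 -> q2 -> q2 -> q1 -> q3
Final: q3
Original accept: {q0, q2}
Complement: q3 is not in original accept

Yes, complement accepts (original rejects)


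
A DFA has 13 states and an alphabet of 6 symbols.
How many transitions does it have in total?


Each state has exactly one transition per symbol.
13 * 6 = 78

78


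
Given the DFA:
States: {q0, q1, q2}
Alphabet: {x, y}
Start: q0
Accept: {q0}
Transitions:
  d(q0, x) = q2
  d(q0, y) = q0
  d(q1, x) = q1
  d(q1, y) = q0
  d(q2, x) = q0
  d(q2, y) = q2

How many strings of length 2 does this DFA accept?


Enumerating all length-2 strings:
  "xx" -> q0 [accept]
  "xy" -> q2 [reject]
  "yx" -> q2 [reject]
  "yy" -> q0 [accept]

2 out of 4


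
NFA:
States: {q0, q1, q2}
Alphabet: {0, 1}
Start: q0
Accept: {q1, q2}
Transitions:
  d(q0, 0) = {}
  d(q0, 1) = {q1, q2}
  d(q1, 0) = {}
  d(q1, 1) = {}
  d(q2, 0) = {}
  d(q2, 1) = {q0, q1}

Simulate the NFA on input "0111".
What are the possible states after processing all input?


Start: {q0}
  --0--> {}
  --1--> {}
  --1--> {}
  --1--> {}

{} (empty set, no valid transitions)


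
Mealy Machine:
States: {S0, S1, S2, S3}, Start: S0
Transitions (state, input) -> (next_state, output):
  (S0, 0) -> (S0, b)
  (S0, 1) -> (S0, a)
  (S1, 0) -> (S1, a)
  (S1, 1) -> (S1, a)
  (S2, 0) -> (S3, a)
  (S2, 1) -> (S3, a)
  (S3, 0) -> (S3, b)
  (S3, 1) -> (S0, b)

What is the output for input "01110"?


Step-by-step:
  (S0, 0) -> (S0, b)
  (S0, 1) -> (S0, a)
  (S0, 1) -> (S0, a)
  (S0, 1) -> (S0, a)
  (S0, 0) -> (S0, b)

"baaab"


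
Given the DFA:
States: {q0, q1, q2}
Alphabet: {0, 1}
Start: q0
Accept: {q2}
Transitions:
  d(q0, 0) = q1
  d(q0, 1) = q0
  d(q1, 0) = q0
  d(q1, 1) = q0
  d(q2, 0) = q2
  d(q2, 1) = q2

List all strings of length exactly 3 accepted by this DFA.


All strings of length 3: 8 total
Accepted: 0

None


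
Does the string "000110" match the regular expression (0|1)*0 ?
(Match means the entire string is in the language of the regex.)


|string| = 6; first = '0'; last = '0'

Yes, "000110" matches (0|1)*0


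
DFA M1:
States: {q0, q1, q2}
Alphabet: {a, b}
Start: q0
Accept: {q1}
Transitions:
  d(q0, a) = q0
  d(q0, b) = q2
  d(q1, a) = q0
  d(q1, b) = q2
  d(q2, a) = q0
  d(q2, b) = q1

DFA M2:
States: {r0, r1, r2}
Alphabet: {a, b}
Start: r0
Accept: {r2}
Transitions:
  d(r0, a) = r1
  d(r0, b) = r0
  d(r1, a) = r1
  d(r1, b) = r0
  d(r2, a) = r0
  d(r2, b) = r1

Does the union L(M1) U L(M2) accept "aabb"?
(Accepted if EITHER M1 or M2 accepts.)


M1: final=q1 accepted=True
M2: final=r0 accepted=False

Yes, union accepts


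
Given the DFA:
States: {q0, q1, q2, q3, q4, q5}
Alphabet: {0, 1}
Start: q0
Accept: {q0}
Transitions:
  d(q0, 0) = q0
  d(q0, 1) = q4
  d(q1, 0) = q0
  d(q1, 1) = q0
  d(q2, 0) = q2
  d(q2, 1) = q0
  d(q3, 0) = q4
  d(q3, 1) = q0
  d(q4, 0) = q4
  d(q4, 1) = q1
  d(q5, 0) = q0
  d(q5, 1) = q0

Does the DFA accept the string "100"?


Trace: q0 -> q4 -> q4 -> q4
Final state: q4
Accept states: {q0}

No, rejected (final state q4 is not an accept state)


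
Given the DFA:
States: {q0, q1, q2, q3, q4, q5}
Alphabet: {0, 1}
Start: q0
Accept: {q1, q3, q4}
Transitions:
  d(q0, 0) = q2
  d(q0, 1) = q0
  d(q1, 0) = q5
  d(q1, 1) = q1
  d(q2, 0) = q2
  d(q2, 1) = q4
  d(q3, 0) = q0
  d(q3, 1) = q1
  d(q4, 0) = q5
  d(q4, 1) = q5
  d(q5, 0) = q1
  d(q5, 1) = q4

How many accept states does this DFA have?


Accept states listed: {q1, q3, q4}
Counting: q1(1) q3(2) q4(3)

3


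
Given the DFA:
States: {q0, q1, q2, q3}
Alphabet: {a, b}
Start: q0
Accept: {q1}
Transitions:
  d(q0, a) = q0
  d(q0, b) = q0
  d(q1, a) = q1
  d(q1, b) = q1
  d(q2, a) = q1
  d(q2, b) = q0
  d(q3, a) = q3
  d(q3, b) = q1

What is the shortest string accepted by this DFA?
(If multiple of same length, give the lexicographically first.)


BFS by string length (lex-first path to each state shown):
  len 0: q0<-""
  len 1: q0<-"a"
  len 2: q0<-"aa"
  len 3: q0<-"aaa"
  len 4: q0<-"aaaa"
  len 5: q0<-"aaaaa"
  len 6: q0<-"aaaaaa"
  len 7: q0<-"aaaaaaa"
  len 8: q0<-"aaaaaaaa"

No string accepted (empty language)


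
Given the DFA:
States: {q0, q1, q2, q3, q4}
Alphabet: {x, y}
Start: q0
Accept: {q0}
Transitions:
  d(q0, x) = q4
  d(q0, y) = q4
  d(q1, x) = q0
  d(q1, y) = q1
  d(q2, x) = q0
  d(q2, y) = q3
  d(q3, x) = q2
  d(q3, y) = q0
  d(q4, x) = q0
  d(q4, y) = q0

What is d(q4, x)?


Looking up transition d(q4, x)

q0


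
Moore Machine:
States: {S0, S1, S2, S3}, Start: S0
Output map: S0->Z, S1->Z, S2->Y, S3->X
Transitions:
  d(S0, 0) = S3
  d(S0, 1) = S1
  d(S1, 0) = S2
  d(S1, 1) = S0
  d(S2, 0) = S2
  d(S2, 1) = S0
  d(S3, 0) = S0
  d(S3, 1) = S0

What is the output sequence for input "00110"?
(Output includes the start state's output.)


Start: S0 (output Z)
  --0--> S3 (output X)
  --0--> S0 (output Z)
  --1--> S1 (output Z)
  --1--> S0 (output Z)
  --0--> S3 (output X)

"ZXZZZX"


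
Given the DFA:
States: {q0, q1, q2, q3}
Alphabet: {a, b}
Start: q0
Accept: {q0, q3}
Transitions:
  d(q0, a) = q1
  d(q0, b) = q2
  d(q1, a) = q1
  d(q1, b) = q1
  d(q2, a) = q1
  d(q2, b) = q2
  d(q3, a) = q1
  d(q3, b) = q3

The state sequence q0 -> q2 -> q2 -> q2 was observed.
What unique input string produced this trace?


Trace back each transition to find the symbol:
  q0 --[b]--> q2
  q2 --[b]--> q2
  q2 --[b]--> q2

"bbb"


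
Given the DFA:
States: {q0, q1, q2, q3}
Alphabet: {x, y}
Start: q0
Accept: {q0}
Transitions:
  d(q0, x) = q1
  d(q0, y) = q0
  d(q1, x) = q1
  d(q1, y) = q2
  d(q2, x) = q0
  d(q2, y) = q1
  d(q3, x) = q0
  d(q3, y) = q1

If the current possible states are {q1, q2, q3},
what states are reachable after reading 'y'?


Apply transition on 'y' from each current state:
  d(q1, y) = q2
  d(q2, y) = q1
  d(q3, y) = q1

{q1, q2}


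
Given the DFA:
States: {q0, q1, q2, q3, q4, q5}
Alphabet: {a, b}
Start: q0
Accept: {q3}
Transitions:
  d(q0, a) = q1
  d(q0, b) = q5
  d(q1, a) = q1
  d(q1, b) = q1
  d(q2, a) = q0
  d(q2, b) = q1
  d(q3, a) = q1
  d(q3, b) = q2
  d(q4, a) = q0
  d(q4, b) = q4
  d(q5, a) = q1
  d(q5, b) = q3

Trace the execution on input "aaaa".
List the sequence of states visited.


Input: aaaa
d(q0, a) = q1
d(q1, a) = q1
d(q1, a) = q1
d(q1, a) = q1


q0 -> q1 -> q1 -> q1 -> q1


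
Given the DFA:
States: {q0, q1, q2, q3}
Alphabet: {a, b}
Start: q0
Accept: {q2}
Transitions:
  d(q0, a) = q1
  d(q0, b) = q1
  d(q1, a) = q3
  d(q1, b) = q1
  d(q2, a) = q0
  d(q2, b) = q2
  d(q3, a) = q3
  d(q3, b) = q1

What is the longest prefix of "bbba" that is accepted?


Run the DFA, marking each prefix where the state is accepting:
  "" -> q0 [reject]
  "b" -> q1 [reject]
  "bb" -> q1 [reject]
  "bbb" -> q1 [reject]
  "bbba" -> q3 [reject]

No prefix is accepted


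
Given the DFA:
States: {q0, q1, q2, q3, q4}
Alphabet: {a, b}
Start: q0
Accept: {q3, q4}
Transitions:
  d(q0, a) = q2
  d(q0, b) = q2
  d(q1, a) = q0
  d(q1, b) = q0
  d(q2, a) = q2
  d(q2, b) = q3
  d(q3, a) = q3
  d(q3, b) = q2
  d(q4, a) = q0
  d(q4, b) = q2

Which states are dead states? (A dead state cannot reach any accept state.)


Forward reachability from each state:
  q0 -> reaches accept state q3 (live)
  q1 -> reaches accept state q3 (live)
  q2 -> reaches accept state q3 (live)
  q3 -> reaches accept state q3 (live)
  q4 -> reaches accept state q3 (live)

None (all states can reach an accept state)


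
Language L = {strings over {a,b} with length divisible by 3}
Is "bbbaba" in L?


length = 6; 6 mod 3 = 0

Yes, "bbbaba" is in L


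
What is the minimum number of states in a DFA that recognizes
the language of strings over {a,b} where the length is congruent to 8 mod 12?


States track (length) mod 12.
Need 12 states: one per remainder 0..11; accept = remainder 8.

12


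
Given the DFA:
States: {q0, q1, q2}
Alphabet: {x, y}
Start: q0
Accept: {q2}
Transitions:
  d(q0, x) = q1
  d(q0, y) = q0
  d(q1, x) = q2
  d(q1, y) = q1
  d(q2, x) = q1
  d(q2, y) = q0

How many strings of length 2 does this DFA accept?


Enumerating all length-2 strings:
  "xx" -> q2 [accept]
  "xy" -> q1 [reject]
  "yx" -> q1 [reject]
  "yy" -> q0 [reject]

1 out of 4


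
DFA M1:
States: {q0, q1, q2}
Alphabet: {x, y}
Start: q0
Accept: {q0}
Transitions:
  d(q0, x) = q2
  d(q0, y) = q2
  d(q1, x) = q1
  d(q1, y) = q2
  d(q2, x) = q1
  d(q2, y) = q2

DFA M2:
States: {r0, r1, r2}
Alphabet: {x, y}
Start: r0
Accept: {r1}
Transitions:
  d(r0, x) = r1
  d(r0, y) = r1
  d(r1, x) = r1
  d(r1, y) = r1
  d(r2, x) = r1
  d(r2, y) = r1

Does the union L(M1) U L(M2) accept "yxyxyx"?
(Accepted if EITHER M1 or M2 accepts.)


M1: final=q1 accepted=False
M2: final=r1 accepted=True

Yes, union accepts


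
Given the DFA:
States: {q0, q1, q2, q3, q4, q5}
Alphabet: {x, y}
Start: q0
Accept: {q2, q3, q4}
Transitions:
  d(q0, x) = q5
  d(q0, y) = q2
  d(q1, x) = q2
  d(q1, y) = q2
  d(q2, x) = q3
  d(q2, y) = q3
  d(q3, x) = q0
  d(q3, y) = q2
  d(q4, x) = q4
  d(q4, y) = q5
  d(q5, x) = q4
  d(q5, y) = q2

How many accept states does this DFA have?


Accept states listed: {q2, q3, q4}
Counting: q2(1) q3(2) q4(3)

3


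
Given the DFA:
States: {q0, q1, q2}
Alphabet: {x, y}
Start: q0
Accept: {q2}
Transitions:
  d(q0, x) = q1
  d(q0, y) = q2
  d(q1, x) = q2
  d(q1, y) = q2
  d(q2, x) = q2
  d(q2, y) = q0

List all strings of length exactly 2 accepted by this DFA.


All strings of length 2: 4 total
Accepted: 3

"xx", "xy", "yx"


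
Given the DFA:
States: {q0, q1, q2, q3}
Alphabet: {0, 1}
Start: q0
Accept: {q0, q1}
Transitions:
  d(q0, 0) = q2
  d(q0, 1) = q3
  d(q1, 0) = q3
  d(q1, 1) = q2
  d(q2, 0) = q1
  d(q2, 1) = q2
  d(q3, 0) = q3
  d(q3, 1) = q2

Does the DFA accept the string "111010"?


Trace: q0 -> q3 -> q2 -> q2 -> q1 -> q2 -> q1
Final state: q1
Accept states: {q0, q1}

Yes, accepted (final state q1 is an accept state)


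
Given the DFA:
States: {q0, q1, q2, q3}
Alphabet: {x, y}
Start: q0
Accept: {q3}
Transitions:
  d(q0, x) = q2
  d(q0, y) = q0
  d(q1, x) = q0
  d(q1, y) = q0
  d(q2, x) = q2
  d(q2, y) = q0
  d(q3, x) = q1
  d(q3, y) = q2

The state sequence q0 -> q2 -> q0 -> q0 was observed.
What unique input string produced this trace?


Trace back each transition to find the symbol:
  q0 --[x]--> q2
  q2 --[y]--> q0
  q0 --[y]--> q0

"xyy"


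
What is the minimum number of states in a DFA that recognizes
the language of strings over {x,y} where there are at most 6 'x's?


States: count = 0, 1, ..., 6 (all accepting; 7 states), plus a dead state for count > 6.
Total: 7 + 1 = 8.

8


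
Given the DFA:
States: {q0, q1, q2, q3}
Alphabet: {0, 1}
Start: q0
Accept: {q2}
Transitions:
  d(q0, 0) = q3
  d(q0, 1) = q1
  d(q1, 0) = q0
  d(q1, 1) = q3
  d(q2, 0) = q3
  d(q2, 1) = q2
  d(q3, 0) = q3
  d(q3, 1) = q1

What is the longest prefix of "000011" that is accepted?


Run the DFA, marking each prefix where the state is accepting:
  "" -> q0 [reject]
  "0" -> q3 [reject]
  "00" -> q3 [reject]
  "000" -> q3 [reject]
  "0000" -> q3 [reject]
  "00001" -> q1 [reject]
  "000011" -> q3 [reject]

No prefix is accepted


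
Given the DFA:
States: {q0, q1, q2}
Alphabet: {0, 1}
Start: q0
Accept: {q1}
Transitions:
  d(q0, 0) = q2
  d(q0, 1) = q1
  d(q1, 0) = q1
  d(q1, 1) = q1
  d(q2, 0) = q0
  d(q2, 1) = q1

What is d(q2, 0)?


Looking up transition d(q2, 0)

q0


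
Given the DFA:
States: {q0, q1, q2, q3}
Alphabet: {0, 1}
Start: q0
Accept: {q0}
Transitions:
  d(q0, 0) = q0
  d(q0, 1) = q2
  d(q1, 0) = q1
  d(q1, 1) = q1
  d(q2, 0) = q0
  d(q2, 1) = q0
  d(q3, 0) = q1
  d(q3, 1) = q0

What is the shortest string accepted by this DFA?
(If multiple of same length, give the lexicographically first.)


BFS by string length (lex-first path to each state shown):
  len 0: q0<-""
Found accept state at length 0.

"" (empty string)


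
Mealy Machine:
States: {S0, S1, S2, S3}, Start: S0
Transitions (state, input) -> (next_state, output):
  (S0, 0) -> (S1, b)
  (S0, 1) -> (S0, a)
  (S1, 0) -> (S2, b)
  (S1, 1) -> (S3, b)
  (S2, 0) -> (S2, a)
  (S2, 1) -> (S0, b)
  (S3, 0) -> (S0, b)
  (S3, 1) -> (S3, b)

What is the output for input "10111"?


Step-by-step:
  (S0, 1) -> (S0, a)
  (S0, 0) -> (S1, b)
  (S1, 1) -> (S3, b)
  (S3, 1) -> (S3, b)
  (S3, 1) -> (S3, b)

"abbbb"


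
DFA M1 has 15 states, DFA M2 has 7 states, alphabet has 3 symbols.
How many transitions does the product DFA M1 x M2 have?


Product DFA has 15 * 7 = 105 states.
Each has 3 transitions: 105 * 3 = 315

315


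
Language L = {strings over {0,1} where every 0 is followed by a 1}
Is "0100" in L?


'00' present: True; ends with '0': True

No, "0100" is not in L


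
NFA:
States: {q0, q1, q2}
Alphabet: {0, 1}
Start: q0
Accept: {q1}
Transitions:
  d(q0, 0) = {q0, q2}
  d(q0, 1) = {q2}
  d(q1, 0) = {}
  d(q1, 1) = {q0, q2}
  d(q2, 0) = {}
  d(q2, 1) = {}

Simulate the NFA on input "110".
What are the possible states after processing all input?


Start: {q0}
  --1--> {q2}
  --1--> {}
  --0--> {}

{} (empty set, no valid transitions)


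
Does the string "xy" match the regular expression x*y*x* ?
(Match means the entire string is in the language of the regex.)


|string| = 2; first = 'x'; last = 'y'

Yes, "xy" matches x*y*x*


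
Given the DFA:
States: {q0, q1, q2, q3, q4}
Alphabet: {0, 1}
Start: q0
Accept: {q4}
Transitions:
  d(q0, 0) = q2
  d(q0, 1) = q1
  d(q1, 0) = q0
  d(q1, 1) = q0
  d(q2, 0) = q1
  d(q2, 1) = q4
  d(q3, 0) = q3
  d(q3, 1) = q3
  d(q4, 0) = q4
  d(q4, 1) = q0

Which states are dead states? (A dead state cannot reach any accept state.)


Forward reachability from each state:
  q0 -> reaches accept state q4 (live)
  q1 -> reaches accept state q4 (live)
  q2 -> reaches accept state q4 (live)
  q3 -> reaches {q3}, no accept state (dead)
  q4 -> reaches accept state q4 (live)

{q3}
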